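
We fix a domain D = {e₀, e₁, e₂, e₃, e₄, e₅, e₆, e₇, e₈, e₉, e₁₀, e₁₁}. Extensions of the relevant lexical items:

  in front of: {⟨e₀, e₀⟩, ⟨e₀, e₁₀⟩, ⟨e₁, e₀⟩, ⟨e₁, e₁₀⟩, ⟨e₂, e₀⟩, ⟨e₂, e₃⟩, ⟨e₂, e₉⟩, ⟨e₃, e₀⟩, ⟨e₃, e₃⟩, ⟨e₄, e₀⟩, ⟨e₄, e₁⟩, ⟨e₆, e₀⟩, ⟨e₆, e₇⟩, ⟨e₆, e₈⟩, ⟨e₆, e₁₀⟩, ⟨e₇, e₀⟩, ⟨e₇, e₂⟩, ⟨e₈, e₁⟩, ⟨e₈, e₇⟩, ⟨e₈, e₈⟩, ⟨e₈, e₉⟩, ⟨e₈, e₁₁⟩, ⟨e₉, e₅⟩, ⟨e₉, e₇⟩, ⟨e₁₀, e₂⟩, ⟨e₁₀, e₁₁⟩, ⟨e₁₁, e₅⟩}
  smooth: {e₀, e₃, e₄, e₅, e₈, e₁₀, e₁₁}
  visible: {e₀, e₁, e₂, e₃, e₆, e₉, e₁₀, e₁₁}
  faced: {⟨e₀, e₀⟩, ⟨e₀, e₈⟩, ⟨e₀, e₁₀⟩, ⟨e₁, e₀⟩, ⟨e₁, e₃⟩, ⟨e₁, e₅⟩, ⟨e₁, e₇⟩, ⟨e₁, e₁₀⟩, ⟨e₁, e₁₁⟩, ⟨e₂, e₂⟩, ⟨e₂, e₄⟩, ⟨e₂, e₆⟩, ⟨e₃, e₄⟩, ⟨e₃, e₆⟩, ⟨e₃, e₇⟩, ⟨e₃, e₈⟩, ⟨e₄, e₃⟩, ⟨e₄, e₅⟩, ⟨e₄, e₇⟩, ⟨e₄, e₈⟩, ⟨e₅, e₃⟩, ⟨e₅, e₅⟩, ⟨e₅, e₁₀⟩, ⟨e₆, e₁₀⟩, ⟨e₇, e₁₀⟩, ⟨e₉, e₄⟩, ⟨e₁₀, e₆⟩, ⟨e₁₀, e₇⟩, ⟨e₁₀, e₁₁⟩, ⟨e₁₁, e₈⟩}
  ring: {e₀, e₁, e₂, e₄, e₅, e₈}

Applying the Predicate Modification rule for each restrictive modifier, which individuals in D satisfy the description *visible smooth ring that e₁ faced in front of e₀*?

⟦that e₁ faced⟧ = {x : ⟨e₁, x⟩ ∈ ⟦faced⟧} = {e₀, e₃, e₅, e₇, e₁₀, e₁₁}
⟦in front of e₀⟧ = {x : ⟨x, e₀⟩ ∈ ⟦in front of⟧} = {e₀, e₁, e₂, e₃, e₄, e₆, e₇}
⟦ring⟧ = {e₀, e₁, e₂, e₄, e₅, e₈}
… ∩ ⟦that e₁ faced⟧ = {e₀, e₁, e₂, e₄, e₅, e₈} ∩ {e₀, e₃, e₅, e₇, e₁₀, e₁₁} = {e₀, e₅}
… ∩ ⟦in front of e₀⟧ = {e₀, e₅} ∩ {e₀, e₁, e₂, e₃, e₄, e₆, e₇} = {e₀}
… ∩ ⟦visible⟧ = {e₀} ∩ {e₀, e₁, e₂, e₃, e₆, e₉, e₁₀, e₁₁} = {e₀}
… ∩ ⟦smooth⟧ = {e₀} ∩ {e₀, e₃, e₄, e₅, e₈, e₁₀, e₁₁} = {e₀}
So ⟦visible smooth ring that e₁ faced in front of e₀⟧ = {e₀}.

{e₀}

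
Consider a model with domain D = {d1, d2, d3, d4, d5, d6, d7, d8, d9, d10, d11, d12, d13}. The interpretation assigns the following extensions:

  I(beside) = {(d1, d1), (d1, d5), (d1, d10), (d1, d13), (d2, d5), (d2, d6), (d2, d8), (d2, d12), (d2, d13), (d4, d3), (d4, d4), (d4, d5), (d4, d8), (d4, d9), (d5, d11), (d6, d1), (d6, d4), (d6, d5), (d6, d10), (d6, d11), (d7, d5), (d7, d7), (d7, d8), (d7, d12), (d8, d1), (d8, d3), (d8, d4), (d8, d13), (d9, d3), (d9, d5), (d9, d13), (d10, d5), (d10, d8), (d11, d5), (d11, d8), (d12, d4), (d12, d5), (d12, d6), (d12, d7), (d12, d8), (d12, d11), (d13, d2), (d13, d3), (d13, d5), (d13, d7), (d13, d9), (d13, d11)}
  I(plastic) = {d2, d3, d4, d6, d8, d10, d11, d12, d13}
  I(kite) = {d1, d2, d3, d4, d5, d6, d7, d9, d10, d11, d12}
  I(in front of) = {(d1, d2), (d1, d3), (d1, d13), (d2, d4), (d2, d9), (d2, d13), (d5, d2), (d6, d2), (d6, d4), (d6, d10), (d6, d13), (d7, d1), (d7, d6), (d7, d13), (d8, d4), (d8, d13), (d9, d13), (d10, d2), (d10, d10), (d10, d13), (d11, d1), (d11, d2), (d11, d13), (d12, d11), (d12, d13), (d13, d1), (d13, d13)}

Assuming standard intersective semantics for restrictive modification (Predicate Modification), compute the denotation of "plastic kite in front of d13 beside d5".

⟦in front of d13⟧ = {x : ⟨x, d13⟩ ∈ ⟦in front of⟧} = {d1, d2, d6, d7, d8, d9, d10, d11, d12, d13}
⟦beside d5⟧ = {x : ⟨x, d5⟩ ∈ ⟦beside⟧} = {d1, d2, d4, d6, d7, d9, d10, d11, d12, d13}
⟦kite⟧ = {d1, d2, d3, d4, d5, d6, d7, d9, d10, d11, d12}
… ∩ ⟦in front of d13⟧ = {d1, d2, d3, d4, d5, d6, d7, d9, d10, d11, d12} ∩ {d1, d2, d6, d7, d8, d9, d10, d11, d12, d13} = {d1, d2, d6, d7, d9, d10, d11, d12}
… ∩ ⟦beside d5⟧ = {d1, d2, d6, d7, d9, d10, d11, d12} ∩ {d1, d2, d4, d6, d7, d9, d10, d11, d12, d13} = {d1, d2, d6, d7, d9, d10, d11, d12}
… ∩ ⟦plastic⟧ = {d1, d2, d6, d7, d9, d10, d11, d12} ∩ {d2, d3, d4, d6, d8, d10, d11, d12, d13} = {d2, d6, d10, d11, d12}
So ⟦plastic kite in front of d13 beside d5⟧ = {d2, d6, d10, d11, d12}.

{d2, d6, d10, d11, d12}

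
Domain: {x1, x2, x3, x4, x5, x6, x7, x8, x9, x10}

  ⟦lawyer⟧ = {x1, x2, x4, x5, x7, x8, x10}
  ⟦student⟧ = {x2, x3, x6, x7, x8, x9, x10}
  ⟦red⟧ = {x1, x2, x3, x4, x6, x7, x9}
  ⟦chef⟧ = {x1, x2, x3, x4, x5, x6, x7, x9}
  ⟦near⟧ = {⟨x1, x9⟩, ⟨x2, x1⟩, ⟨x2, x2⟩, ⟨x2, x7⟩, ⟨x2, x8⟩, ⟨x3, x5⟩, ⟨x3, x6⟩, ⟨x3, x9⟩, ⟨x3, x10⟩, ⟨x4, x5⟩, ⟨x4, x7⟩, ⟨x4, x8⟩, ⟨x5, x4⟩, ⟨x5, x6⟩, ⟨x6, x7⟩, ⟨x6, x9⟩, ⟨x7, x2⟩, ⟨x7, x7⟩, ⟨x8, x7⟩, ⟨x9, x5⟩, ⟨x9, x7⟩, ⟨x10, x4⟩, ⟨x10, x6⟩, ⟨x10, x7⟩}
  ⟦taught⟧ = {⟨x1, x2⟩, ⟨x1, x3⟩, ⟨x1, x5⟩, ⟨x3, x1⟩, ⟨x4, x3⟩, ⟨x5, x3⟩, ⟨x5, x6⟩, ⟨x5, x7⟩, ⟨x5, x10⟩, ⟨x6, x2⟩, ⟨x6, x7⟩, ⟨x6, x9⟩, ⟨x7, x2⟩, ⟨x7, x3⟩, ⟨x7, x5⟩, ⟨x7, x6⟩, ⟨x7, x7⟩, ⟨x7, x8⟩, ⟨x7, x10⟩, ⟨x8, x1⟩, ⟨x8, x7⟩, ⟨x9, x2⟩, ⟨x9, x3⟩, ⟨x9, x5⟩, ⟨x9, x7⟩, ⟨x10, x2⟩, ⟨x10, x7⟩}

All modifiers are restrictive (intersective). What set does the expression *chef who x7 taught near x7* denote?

⟦who x7 taught⟧ = {x : ⟨x7, x⟩ ∈ ⟦taught⟧} = {x2, x3, x5, x6, x7, x8, x10}
⟦near x7⟧ = {x : ⟨x, x7⟩ ∈ ⟦near⟧} = {x2, x4, x6, x7, x8, x9, x10}
⟦chef⟧ = {x1, x2, x3, x4, x5, x6, x7, x9}
… ∩ ⟦who x7 taught⟧ = {x1, x2, x3, x4, x5, x6, x7, x9} ∩ {x2, x3, x5, x6, x7, x8, x10} = {x2, x3, x5, x6, x7}
… ∩ ⟦near x7⟧ = {x2, x3, x5, x6, x7} ∩ {x2, x4, x6, x7, x8, x9, x10} = {x2, x6, x7}
So ⟦chef who x7 taught near x7⟧ = {x2, x6, x7}.

{x2, x6, x7}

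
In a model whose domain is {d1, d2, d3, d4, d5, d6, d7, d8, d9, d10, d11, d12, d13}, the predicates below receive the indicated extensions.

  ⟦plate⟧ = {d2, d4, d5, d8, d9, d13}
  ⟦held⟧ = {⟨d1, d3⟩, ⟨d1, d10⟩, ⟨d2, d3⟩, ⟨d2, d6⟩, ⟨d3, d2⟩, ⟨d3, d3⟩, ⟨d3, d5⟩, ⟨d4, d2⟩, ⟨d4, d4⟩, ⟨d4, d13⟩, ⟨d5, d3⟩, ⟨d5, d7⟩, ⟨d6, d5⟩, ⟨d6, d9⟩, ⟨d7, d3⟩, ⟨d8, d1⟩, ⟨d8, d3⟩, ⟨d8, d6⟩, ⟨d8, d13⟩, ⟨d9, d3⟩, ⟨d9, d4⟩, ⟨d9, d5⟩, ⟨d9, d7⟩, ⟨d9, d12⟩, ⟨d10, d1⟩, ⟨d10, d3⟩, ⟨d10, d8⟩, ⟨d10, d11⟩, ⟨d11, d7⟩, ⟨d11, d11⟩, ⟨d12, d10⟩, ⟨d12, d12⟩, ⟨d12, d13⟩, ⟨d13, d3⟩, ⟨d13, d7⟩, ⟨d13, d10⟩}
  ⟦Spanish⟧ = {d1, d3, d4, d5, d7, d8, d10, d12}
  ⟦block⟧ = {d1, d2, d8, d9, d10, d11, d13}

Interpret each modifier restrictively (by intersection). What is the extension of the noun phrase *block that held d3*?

{d1, d2, d8, d9, d10, d13}

⟦that held d3⟧ = {x : ⟨x, d3⟩ ∈ ⟦held⟧} = {d1, d2, d3, d5, d7, d8, d9, d10, d13}
⟦block⟧ = {d1, d2, d8, d9, d10, d11, d13}
… ∩ ⟦that held d3⟧ = {d1, d2, d8, d9, d10, d11, d13} ∩ {d1, d2, d3, d5, d7, d8, d9, d10, d13} = {d1, d2, d8, d9, d10, d13}
So ⟦block that held d3⟧ = {d1, d2, d8, d9, d10, d13}.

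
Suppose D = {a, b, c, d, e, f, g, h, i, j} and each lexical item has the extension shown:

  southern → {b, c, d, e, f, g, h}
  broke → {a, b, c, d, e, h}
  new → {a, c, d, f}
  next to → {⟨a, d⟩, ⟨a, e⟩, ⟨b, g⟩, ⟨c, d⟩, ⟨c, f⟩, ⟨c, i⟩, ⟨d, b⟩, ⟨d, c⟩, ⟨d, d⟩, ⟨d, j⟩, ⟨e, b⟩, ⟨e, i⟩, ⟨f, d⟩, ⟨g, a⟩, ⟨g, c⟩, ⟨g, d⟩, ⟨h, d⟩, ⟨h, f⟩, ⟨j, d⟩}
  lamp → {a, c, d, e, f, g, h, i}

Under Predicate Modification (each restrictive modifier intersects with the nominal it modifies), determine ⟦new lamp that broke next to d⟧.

⟦that broke⟧ = ⟦broke⟧ = {a, b, c, d, e, h}
⟦next to d⟧ = {x : ⟨x, d⟩ ∈ ⟦next to⟧} = {a, c, d, f, g, h, j}
⟦lamp⟧ = {a, c, d, e, f, g, h, i}
… ∩ ⟦that broke⟧ = {a, c, d, e, f, g, h, i} ∩ {a, b, c, d, e, h} = {a, c, d, e, h}
… ∩ ⟦next to d⟧ = {a, c, d, e, h} ∩ {a, c, d, f, g, h, j} = {a, c, d, h}
… ∩ ⟦new⟧ = {a, c, d, h} ∩ {a, c, d, f} = {a, c, d}
So ⟦new lamp that broke next to d⟧ = {a, c, d}.

{a, c, d}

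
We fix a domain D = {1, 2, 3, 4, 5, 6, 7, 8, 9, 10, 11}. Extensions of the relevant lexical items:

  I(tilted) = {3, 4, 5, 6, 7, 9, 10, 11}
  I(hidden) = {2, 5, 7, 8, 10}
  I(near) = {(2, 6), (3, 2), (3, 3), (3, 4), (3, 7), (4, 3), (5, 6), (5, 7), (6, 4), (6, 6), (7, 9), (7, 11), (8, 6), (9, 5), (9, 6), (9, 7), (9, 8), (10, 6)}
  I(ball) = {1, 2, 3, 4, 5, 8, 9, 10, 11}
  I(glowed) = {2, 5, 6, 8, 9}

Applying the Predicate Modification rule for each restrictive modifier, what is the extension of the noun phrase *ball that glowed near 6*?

⟦that glowed⟧ = ⟦glowed⟧ = {2, 5, 6, 8, 9}
⟦near 6⟧ = {x : ⟨x, 6⟩ ∈ ⟦near⟧} = {2, 5, 6, 8, 9, 10}
⟦ball⟧ = {1, 2, 3, 4, 5, 8, 9, 10, 11}
… ∩ ⟦that glowed⟧ = {1, 2, 3, 4, 5, 8, 9, 10, 11} ∩ {2, 5, 6, 8, 9} = {2, 5, 8, 9}
… ∩ ⟦near 6⟧ = {2, 5, 8, 9} ∩ {2, 5, 6, 8, 9, 10} = {2, 5, 8, 9}
So ⟦ball that glowed near 6⟧ = {2, 5, 8, 9}.

{2, 5, 8, 9}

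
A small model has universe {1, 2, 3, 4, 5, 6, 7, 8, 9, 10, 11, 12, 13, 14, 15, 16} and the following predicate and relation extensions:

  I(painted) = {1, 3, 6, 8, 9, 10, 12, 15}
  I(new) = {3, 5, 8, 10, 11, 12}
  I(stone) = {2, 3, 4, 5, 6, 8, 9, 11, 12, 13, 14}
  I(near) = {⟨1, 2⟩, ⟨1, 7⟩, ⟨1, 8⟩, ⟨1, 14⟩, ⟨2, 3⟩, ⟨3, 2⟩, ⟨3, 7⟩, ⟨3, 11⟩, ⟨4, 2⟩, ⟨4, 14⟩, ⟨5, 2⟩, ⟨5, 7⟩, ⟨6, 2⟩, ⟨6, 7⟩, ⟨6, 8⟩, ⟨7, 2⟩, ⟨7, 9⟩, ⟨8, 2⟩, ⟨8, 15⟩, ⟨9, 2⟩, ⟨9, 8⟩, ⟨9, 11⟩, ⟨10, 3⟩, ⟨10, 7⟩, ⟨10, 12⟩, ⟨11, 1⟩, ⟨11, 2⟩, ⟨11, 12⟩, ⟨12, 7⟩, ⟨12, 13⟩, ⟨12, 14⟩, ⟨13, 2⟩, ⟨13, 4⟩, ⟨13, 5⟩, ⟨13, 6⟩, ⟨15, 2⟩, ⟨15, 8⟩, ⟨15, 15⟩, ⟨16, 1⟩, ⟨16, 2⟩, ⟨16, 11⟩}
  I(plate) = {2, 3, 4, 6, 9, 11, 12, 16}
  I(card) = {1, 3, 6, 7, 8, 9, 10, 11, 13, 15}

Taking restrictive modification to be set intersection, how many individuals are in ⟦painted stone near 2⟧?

⟦near 2⟧ = {x : ⟨x, 2⟩ ∈ ⟦near⟧} = {1, 3, 4, 5, 6, 7, 8, 9, 11, 13, 15, 16}
⟦stone⟧ = {2, 3, 4, 5, 6, 8, 9, 11, 12, 13, 14}
… ∩ ⟦near 2⟧ = {2, 3, 4, 5, 6, 8, 9, 11, 12, 13, 14} ∩ {1, 3, 4, 5, 6, 7, 8, 9, 11, 13, 15, 16} = {3, 4, 5, 6, 8, 9, 11, 13}
… ∩ ⟦painted⟧ = {3, 4, 5, 6, 8, 9, 11, 13} ∩ {1, 3, 6, 8, 9, 10, 12, 15} = {3, 6, 8, 9}
⟦painted stone near 2⟧ = {3, 6, 8, 9}, so the cardinality is 4.

4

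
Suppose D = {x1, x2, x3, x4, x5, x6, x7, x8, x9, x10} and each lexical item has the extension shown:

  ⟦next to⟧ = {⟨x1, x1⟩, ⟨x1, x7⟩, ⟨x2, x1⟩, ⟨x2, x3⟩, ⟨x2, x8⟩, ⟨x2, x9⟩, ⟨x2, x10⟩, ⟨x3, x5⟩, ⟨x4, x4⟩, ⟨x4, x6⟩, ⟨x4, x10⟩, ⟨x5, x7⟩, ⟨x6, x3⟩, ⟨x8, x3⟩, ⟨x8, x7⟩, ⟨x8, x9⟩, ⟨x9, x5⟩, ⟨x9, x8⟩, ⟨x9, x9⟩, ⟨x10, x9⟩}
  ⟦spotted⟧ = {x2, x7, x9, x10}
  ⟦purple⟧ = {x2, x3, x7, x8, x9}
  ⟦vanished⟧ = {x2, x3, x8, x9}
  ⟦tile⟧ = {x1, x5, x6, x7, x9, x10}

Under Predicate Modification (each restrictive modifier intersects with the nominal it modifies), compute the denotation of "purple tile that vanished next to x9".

{x9}

⟦that vanished⟧ = ⟦vanished⟧ = {x2, x3, x8, x9}
⟦next to x9⟧ = {x : ⟨x, x9⟩ ∈ ⟦next to⟧} = {x2, x8, x9, x10}
⟦tile⟧ = {x1, x5, x6, x7, x9, x10}
… ∩ ⟦that vanished⟧ = {x1, x5, x6, x7, x9, x10} ∩ {x2, x3, x8, x9} = {x9}
… ∩ ⟦next to x9⟧ = {x9} ∩ {x2, x8, x9, x10} = {x9}
… ∩ ⟦purple⟧ = {x9} ∩ {x2, x3, x7, x8, x9} = {x9}
So ⟦purple tile that vanished next to x9⟧ = {x9}.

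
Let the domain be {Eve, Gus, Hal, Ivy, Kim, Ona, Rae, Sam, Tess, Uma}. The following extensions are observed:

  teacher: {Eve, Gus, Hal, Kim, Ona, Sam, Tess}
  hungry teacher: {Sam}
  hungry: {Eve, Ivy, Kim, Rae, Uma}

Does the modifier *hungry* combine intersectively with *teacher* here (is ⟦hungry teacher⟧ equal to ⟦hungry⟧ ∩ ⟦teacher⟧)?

⟦hungry⟧ ∩ ⟦teacher⟧ = {Eve, Ivy, Kim, Rae, Uma} ∩ {Eve, Gus, Hal, Kim, Ona, Sam, Tess} = {Eve, Kim}
Observed ⟦hungry teacher⟧ = {Sam}.
These differ, so the modifier is not intersective in this model.

no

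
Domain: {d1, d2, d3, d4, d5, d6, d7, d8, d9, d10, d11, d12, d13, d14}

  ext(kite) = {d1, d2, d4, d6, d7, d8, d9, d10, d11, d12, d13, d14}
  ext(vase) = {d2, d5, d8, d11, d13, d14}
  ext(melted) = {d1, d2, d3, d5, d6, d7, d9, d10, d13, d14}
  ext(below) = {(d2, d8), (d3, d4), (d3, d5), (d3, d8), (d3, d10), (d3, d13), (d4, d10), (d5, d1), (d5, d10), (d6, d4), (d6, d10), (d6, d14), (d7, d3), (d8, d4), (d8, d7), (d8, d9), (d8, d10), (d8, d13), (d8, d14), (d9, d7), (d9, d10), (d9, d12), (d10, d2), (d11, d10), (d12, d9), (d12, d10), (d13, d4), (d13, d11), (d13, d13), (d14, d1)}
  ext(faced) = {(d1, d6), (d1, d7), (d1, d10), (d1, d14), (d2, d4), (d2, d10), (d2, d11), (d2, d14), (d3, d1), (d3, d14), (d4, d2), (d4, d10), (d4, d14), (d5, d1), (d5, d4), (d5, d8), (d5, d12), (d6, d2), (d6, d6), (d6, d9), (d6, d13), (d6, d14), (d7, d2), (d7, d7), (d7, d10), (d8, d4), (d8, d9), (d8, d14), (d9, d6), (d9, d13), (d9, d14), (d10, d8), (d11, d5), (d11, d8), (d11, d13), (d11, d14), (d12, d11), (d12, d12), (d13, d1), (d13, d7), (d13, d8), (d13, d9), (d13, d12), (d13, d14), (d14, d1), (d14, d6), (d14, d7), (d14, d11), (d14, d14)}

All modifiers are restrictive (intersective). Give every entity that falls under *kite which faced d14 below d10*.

{d4, d6, d8, d9, d11}

⟦which faced d14⟧ = {x : ⟨x, d14⟩ ∈ ⟦faced⟧} = {d1, d2, d3, d4, d6, d8, d9, d11, d13, d14}
⟦below d10⟧ = {x : ⟨x, d10⟩ ∈ ⟦below⟧} = {d3, d4, d5, d6, d8, d9, d11, d12}
⟦kite⟧ = {d1, d2, d4, d6, d7, d8, d9, d10, d11, d12, d13, d14}
… ∩ ⟦which faced d14⟧ = {d1, d2, d4, d6, d7, d8, d9, d10, d11, d12, d13, d14} ∩ {d1, d2, d3, d4, d6, d8, d9, d11, d13, d14} = {d1, d2, d4, d6, d8, d9, d11, d13, d14}
… ∩ ⟦below d10⟧ = {d1, d2, d4, d6, d8, d9, d11, d13, d14} ∩ {d3, d4, d5, d6, d8, d9, d11, d12} = {d4, d6, d8, d9, d11}
So ⟦kite which faced d14 below d10⟧ = {d4, d6, d8, d9, d11}.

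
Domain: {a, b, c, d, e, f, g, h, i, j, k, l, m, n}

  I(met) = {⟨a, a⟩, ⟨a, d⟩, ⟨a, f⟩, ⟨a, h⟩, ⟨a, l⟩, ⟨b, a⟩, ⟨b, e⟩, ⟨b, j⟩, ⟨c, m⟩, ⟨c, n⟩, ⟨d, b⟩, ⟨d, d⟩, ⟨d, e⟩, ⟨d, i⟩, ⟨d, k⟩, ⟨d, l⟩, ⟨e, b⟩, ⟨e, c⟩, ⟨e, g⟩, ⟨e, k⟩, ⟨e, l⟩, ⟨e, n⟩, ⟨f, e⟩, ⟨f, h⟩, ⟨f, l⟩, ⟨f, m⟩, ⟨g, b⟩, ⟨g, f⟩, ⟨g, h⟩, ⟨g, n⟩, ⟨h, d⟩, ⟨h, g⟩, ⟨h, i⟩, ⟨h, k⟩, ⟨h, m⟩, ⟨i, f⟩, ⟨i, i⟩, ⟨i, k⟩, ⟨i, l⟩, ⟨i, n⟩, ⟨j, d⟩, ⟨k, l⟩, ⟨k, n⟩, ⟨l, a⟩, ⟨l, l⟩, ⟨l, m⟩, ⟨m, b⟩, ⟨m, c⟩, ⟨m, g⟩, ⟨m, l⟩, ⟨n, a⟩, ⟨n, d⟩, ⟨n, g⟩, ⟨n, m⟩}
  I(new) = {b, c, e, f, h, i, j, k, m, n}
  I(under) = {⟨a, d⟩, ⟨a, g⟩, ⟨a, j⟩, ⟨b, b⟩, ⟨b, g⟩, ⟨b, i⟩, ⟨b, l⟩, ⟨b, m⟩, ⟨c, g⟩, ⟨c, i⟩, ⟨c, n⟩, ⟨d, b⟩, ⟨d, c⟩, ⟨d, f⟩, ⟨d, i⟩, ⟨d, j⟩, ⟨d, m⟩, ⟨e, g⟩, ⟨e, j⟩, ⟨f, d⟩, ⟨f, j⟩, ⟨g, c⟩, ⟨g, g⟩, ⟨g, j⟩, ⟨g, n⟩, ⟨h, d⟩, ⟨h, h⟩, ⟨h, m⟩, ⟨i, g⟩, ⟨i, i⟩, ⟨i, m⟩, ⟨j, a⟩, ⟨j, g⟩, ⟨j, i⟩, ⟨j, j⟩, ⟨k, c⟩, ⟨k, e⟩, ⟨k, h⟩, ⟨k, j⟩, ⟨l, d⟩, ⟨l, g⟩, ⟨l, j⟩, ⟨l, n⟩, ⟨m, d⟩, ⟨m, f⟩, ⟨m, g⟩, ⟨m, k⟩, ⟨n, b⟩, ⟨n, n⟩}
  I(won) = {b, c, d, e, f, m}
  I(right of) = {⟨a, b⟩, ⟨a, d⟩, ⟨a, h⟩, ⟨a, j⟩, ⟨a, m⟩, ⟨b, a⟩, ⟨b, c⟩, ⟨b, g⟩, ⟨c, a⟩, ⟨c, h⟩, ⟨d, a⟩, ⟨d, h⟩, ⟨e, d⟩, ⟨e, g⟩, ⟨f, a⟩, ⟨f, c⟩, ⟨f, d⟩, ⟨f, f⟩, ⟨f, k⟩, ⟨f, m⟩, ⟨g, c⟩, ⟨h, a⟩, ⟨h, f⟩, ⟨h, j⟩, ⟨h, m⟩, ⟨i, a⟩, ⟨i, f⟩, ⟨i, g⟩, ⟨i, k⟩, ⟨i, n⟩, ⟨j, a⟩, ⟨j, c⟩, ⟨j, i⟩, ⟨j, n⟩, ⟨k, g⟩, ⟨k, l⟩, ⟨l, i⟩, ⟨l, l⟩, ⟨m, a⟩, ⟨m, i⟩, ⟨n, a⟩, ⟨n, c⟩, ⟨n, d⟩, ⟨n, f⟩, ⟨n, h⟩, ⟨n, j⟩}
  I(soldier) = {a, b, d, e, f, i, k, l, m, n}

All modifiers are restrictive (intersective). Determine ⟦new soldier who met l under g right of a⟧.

⟦who met l⟧ = {x : ⟨x, l⟩ ∈ ⟦met⟧} = {a, d, e, f, i, k, l, m}
⟦under g⟧ = {x : ⟨x, g⟩ ∈ ⟦under⟧} = {a, b, c, e, g, i, j, l, m}
⟦right of a⟧ = {x : ⟨x, a⟩ ∈ ⟦right of⟧} = {b, c, d, f, h, i, j, m, n}
⟦soldier⟧ = {a, b, d, e, f, i, k, l, m, n}
… ∩ ⟦who met l⟧ = {a, b, d, e, f, i, k, l, m, n} ∩ {a, d, e, f, i, k, l, m} = {a, d, e, f, i, k, l, m}
… ∩ ⟦under g⟧ = {a, d, e, f, i, k, l, m} ∩ {a, b, c, e, g, i, j, l, m} = {a, e, i, l, m}
… ∩ ⟦right of a⟧ = {a, e, i, l, m} ∩ {b, c, d, f, h, i, j, m, n} = {i, m}
… ∩ ⟦new⟧ = {i, m} ∩ {b, c, e, f, h, i, j, k, m, n} = {i, m}
So ⟦new soldier who met l under g right of a⟧ = {i, m}.

{i, m}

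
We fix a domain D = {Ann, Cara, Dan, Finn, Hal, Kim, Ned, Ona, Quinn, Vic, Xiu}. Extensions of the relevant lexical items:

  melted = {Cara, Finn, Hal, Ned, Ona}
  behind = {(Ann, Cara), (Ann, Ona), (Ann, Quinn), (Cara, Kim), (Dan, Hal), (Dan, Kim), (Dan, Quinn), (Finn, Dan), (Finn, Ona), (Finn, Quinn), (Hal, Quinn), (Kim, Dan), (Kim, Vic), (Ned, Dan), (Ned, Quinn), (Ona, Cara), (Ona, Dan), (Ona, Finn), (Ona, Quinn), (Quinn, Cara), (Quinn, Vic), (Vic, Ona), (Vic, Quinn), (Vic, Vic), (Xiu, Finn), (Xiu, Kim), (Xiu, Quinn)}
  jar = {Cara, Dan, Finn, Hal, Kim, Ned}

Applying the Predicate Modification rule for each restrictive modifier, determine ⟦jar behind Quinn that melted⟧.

{Finn, Hal, Ned}

⟦behind Quinn⟧ = {x : ⟨x, Quinn⟩ ∈ ⟦behind⟧} = {Ann, Dan, Finn, Hal, Ned, Ona, Vic, Xiu}
⟦that melted⟧ = ⟦melted⟧ = {Cara, Finn, Hal, Ned, Ona}
⟦jar⟧ = {Cara, Dan, Finn, Hal, Kim, Ned}
… ∩ ⟦behind Quinn⟧ = {Cara, Dan, Finn, Hal, Kim, Ned} ∩ {Ann, Dan, Finn, Hal, Ned, Ona, Vic, Xiu} = {Dan, Finn, Hal, Ned}
… ∩ ⟦that melted⟧ = {Dan, Finn, Hal, Ned} ∩ {Cara, Finn, Hal, Ned, Ona} = {Finn, Hal, Ned}
So ⟦jar behind Quinn that melted⟧ = {Finn, Hal, Ned}.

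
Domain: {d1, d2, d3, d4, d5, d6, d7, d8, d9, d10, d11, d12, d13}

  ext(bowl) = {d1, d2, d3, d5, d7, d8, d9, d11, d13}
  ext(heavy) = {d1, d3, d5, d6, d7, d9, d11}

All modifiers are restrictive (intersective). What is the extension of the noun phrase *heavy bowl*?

⟦bowl⟧ = {d1, d2, d3, d5, d7, d8, d9, d11, d13}
… ∩ ⟦heavy⟧ = {d1, d2, d3, d5, d7, d8, d9, d11, d13} ∩ {d1, d3, d5, d6, d7, d9, d11} = {d1, d3, d5, d7, d9, d11}
So ⟦heavy bowl⟧ = {d1, d3, d5, d7, d9, d11}.

{d1, d3, d5, d7, d9, d11}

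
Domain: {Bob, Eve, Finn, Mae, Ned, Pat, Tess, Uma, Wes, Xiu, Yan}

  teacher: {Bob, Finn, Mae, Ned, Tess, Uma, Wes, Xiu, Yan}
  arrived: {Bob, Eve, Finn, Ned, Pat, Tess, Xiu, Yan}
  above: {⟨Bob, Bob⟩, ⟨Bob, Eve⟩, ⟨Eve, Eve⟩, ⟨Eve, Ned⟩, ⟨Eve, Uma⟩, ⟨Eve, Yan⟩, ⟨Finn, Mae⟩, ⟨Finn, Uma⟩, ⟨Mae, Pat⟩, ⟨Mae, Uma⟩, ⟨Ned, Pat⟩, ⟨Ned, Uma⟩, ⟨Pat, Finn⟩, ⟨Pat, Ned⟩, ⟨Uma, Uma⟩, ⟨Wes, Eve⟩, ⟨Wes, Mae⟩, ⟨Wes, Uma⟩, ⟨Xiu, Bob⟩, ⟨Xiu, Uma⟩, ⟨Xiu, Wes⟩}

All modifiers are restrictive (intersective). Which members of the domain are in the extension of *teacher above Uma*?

{Finn, Mae, Ned, Uma, Wes, Xiu}

⟦above Uma⟧ = {x : ⟨x, Uma⟩ ∈ ⟦above⟧} = {Eve, Finn, Mae, Ned, Uma, Wes, Xiu}
⟦teacher⟧ = {Bob, Finn, Mae, Ned, Tess, Uma, Wes, Xiu, Yan}
… ∩ ⟦above Uma⟧ = {Bob, Finn, Mae, Ned, Tess, Uma, Wes, Xiu, Yan} ∩ {Eve, Finn, Mae, Ned, Uma, Wes, Xiu} = {Finn, Mae, Ned, Uma, Wes, Xiu}
So ⟦teacher above Uma⟧ = {Finn, Mae, Ned, Uma, Wes, Xiu}.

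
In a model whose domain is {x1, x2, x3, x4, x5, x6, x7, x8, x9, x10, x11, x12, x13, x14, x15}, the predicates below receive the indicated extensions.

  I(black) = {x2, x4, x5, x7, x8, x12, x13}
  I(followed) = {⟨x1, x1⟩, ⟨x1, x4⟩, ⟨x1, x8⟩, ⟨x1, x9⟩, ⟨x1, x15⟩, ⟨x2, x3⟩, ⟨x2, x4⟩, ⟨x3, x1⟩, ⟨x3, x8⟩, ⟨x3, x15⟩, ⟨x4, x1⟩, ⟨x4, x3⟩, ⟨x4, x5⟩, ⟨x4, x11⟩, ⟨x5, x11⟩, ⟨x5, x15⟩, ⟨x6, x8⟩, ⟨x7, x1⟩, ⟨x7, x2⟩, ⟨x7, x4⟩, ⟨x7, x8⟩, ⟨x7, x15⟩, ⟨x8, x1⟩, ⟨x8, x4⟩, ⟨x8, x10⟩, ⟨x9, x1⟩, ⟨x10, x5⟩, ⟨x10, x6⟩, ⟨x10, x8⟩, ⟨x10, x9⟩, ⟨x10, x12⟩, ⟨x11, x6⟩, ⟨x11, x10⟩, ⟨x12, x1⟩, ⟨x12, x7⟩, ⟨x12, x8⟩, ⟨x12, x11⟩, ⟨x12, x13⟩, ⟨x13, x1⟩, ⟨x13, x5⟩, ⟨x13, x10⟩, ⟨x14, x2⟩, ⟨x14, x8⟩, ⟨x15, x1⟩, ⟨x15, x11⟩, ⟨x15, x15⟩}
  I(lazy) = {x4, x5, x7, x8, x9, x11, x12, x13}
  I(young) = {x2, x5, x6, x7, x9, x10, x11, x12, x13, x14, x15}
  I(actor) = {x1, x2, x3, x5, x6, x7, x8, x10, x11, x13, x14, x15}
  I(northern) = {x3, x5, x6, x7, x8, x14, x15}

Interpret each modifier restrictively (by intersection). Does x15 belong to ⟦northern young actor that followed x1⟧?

yes

⟦that followed x1⟧ = {x : ⟨x, x1⟩ ∈ ⟦followed⟧} = {x1, x3, x4, x7, x8, x9, x12, x13, x15}
⟦actor⟧ = {x1, x2, x3, x5, x6, x7, x8, x10, x11, x13, x14, x15}
… ∩ ⟦that followed x1⟧ = {x1, x2, x3, x5, x6, x7, x8, x10, x11, x13, x14, x15} ∩ {x1, x3, x4, x7, x8, x9, x12, x13, x15} = {x1, x3, x7, x8, x13, x15}
… ∩ ⟦northern⟧ = {x1, x3, x7, x8, x13, x15} ∩ {x3, x5, x6, x7, x8, x14, x15} = {x3, x7, x8, x15}
… ∩ ⟦young⟧ = {x3, x7, x8, x15} ∩ {x2, x5, x6, x7, x9, x10, x11, x12, x13, x14, x15} = {x7, x15}
⟦northern young actor that followed x1⟧ = {x7, x15}; x15 ∈ this set.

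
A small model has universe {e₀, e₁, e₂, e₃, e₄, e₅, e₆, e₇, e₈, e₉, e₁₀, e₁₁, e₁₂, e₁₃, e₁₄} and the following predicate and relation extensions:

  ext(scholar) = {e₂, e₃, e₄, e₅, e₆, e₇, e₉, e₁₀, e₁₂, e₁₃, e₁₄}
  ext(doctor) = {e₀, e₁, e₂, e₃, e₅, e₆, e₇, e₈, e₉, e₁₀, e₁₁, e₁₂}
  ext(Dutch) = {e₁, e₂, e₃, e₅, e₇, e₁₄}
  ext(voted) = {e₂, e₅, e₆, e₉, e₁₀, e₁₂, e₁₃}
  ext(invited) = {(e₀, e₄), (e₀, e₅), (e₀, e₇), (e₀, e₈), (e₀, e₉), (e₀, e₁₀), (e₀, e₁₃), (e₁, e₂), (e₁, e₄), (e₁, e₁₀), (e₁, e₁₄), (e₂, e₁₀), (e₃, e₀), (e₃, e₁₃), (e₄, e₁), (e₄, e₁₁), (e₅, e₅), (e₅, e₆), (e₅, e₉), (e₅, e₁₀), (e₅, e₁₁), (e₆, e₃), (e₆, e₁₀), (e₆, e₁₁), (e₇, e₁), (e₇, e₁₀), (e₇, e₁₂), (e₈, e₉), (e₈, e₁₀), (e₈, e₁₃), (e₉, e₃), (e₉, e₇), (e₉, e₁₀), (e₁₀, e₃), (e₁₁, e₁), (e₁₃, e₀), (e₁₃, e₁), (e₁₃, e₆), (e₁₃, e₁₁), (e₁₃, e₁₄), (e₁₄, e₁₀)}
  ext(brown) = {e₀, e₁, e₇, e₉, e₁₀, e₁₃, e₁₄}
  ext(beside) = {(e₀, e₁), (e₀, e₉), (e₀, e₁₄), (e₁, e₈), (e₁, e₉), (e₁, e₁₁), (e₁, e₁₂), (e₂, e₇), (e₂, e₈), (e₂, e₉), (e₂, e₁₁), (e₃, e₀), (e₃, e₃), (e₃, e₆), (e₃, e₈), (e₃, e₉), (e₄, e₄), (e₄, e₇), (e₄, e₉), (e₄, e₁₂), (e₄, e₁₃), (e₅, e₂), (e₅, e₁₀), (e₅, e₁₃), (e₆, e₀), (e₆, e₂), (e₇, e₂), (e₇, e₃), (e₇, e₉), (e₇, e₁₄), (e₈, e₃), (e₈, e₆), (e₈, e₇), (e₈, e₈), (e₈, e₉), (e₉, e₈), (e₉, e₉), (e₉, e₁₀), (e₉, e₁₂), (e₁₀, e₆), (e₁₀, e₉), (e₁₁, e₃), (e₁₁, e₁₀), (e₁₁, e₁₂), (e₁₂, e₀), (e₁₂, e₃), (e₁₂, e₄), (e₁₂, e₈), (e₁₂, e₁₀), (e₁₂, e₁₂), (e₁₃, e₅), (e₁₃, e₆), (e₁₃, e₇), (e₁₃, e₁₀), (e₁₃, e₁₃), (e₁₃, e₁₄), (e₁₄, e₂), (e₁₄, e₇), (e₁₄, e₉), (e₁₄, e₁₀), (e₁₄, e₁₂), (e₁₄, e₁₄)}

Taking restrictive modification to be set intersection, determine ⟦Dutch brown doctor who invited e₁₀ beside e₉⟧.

{e₁, e₇}

⟦who invited e₁₀⟧ = {x : ⟨x, e₁₀⟩ ∈ ⟦invited⟧} = {e₀, e₁, e₂, e₅, e₆, e₇, e₈, e₉, e₁₄}
⟦beside e₉⟧ = {x : ⟨x, e₉⟩ ∈ ⟦beside⟧} = {e₀, e₁, e₂, e₃, e₄, e₇, e₈, e₉, e₁₀, e₁₄}
⟦doctor⟧ = {e₀, e₁, e₂, e₃, e₅, e₆, e₇, e₈, e₉, e₁₀, e₁₁, e₁₂}
… ∩ ⟦who invited e₁₀⟧ = {e₀, e₁, e₂, e₃, e₅, e₆, e₇, e₈, e₉, e₁₀, e₁₁, e₁₂} ∩ {e₀, e₁, e₂, e₅, e₆, e₇, e₈, e₉, e₁₄} = {e₀, e₁, e₂, e₅, e₆, e₇, e₈, e₉}
… ∩ ⟦beside e₉⟧ = {e₀, e₁, e₂, e₅, e₆, e₇, e₈, e₉} ∩ {e₀, e₁, e₂, e₃, e₄, e₇, e₈, e₉, e₁₀, e₁₄} = {e₀, e₁, e₂, e₇, e₈, e₉}
… ∩ ⟦Dutch⟧ = {e₀, e₁, e₂, e₇, e₈, e₉} ∩ {e₁, e₂, e₃, e₅, e₇, e₁₄} = {e₁, e₂, e₇}
… ∩ ⟦brown⟧ = {e₁, e₂, e₇} ∩ {e₀, e₁, e₇, e₉, e₁₀, e₁₃, e₁₄} = {e₁, e₇}
So ⟦Dutch brown doctor who invited e₁₀ beside e₉⟧ = {e₁, e₇}.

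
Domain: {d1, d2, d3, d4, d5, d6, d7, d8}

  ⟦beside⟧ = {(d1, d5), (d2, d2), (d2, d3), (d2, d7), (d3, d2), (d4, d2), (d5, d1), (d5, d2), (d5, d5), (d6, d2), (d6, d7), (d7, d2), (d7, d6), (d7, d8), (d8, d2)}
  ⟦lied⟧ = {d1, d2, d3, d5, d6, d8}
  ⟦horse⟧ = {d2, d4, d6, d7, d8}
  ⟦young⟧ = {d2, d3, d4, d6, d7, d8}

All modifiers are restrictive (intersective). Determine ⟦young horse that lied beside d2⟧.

{d2, d6, d8}

⟦that lied⟧ = ⟦lied⟧ = {d1, d2, d3, d5, d6, d8}
⟦beside d2⟧ = {x : ⟨x, d2⟩ ∈ ⟦beside⟧} = {d2, d3, d4, d5, d6, d7, d8}
⟦horse⟧ = {d2, d4, d6, d7, d8}
… ∩ ⟦that lied⟧ = {d2, d4, d6, d7, d8} ∩ {d1, d2, d3, d5, d6, d8} = {d2, d6, d8}
… ∩ ⟦beside d2⟧ = {d2, d6, d8} ∩ {d2, d3, d4, d5, d6, d7, d8} = {d2, d6, d8}
… ∩ ⟦young⟧ = {d2, d6, d8} ∩ {d2, d3, d4, d6, d7, d8} = {d2, d6, d8}
So ⟦young horse that lied beside d2⟧ = {d2, d6, d8}.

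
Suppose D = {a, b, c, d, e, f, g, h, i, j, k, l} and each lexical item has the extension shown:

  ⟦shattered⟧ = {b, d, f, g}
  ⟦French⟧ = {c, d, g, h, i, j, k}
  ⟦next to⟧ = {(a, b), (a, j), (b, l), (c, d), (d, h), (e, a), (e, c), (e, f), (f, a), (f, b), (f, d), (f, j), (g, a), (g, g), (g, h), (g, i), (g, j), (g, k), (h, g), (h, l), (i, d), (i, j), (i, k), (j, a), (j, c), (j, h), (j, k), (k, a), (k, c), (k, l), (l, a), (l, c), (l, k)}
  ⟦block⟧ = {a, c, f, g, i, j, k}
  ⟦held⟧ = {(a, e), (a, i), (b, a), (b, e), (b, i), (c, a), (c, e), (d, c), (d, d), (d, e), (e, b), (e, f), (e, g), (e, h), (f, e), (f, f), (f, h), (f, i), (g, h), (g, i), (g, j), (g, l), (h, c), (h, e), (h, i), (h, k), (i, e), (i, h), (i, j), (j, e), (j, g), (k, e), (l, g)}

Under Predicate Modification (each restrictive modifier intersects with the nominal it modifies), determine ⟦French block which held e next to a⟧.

⟦which held e⟧ = {x : ⟨x, e⟩ ∈ ⟦held⟧} = {a, b, c, d, f, h, i, j, k}
⟦next to a⟧ = {x : ⟨x, a⟩ ∈ ⟦next to⟧} = {e, f, g, j, k, l}
⟦block⟧ = {a, c, f, g, i, j, k}
… ∩ ⟦which held e⟧ = {a, c, f, g, i, j, k} ∩ {a, b, c, d, f, h, i, j, k} = {a, c, f, i, j, k}
… ∩ ⟦next to a⟧ = {a, c, f, i, j, k} ∩ {e, f, g, j, k, l} = {f, j, k}
… ∩ ⟦French⟧ = {f, j, k} ∩ {c, d, g, h, i, j, k} = {j, k}
So ⟦French block which held e next to a⟧ = {j, k}.

{j, k}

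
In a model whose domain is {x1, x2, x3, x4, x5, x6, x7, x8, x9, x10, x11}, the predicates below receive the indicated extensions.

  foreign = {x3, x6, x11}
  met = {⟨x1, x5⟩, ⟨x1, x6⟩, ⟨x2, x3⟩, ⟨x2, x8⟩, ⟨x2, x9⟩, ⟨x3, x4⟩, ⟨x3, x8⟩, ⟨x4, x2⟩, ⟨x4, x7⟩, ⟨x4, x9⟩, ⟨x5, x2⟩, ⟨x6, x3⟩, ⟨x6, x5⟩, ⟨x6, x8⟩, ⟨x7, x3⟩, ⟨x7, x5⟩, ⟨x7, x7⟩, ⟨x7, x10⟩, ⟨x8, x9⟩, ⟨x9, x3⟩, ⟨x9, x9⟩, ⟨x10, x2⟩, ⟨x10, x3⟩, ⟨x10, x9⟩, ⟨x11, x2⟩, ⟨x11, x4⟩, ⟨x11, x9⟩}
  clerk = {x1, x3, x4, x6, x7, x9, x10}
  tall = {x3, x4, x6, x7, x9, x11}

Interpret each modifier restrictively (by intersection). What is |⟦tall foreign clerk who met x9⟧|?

⟦who met x9⟧ = {x : ⟨x, x9⟩ ∈ ⟦met⟧} = {x2, x4, x8, x9, x10, x11}
⟦clerk⟧ = {x1, x3, x4, x6, x7, x9, x10}
… ∩ ⟦who met x9⟧ = {x1, x3, x4, x6, x7, x9, x10} ∩ {x2, x4, x8, x9, x10, x11} = {x4, x9, x10}
… ∩ ⟦tall⟧ = {x4, x9, x10} ∩ {x3, x4, x6, x7, x9, x11} = {x4, x9}
… ∩ ⟦foreign⟧ = {x4, x9} ∩ {x3, x6, x11} = ∅
⟦tall foreign clerk who met x9⟧ = ∅, so the cardinality is 0.

0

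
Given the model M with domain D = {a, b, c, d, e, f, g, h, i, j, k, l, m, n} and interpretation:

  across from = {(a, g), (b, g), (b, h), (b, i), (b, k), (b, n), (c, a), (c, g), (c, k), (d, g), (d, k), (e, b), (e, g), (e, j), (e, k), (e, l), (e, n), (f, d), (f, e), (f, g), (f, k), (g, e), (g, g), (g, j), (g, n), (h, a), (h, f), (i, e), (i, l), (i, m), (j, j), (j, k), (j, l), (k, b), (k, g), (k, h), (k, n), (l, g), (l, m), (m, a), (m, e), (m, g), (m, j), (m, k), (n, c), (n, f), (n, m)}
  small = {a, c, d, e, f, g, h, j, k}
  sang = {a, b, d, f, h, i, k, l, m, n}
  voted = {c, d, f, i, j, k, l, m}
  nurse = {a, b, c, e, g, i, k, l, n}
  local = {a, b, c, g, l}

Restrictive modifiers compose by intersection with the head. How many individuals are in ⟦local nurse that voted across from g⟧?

2

⟦that voted⟧ = ⟦voted⟧ = {c, d, f, i, j, k, l, m}
⟦across from g⟧ = {x : ⟨x, g⟩ ∈ ⟦across from⟧} = {a, b, c, d, e, f, g, k, l, m}
⟦nurse⟧ = {a, b, c, e, g, i, k, l, n}
… ∩ ⟦that voted⟧ = {a, b, c, e, g, i, k, l, n} ∩ {c, d, f, i, j, k, l, m} = {c, i, k, l}
… ∩ ⟦across from g⟧ = {c, i, k, l} ∩ {a, b, c, d, e, f, g, k, l, m} = {c, k, l}
… ∩ ⟦local⟧ = {c, k, l} ∩ {a, b, c, g, l} = {c, l}
⟦local nurse that voted across from g⟧ = {c, l}, so the cardinality is 2.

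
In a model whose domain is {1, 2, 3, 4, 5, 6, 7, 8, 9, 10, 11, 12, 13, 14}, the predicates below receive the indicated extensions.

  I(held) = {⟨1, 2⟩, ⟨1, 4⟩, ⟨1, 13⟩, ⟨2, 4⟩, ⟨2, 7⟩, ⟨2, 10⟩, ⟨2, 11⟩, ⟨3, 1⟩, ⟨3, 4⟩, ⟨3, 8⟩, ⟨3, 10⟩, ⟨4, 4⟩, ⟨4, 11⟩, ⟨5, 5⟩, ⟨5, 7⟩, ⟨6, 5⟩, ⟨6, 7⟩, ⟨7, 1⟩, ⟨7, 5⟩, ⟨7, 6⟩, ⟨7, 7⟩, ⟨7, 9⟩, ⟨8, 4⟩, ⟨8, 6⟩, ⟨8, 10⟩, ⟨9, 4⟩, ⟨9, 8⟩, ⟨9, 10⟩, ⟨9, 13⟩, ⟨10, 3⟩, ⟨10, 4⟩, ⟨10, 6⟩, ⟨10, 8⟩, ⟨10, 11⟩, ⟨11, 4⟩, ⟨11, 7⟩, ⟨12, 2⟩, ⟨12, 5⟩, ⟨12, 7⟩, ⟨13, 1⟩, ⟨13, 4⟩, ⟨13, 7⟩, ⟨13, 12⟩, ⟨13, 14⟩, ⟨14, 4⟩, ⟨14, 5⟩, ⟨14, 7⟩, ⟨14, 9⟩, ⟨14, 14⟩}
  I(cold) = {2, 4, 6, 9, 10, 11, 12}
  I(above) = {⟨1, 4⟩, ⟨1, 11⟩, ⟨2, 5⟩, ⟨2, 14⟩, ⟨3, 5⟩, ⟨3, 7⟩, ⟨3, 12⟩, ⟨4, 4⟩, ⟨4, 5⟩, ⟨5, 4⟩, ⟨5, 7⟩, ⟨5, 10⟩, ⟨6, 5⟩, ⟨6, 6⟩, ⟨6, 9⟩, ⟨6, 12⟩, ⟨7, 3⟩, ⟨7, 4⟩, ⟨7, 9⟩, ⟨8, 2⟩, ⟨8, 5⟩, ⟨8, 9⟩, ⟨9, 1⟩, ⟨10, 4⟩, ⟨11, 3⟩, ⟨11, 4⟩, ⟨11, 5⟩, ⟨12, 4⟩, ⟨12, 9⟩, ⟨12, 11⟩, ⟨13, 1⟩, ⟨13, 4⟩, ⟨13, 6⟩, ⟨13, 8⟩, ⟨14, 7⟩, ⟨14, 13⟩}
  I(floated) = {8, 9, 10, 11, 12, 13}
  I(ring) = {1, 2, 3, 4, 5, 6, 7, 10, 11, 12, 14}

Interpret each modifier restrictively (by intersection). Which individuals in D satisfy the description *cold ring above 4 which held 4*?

⟦above 4⟧ = {x : ⟨x, 4⟩ ∈ ⟦above⟧} = {1, 4, 5, 7, 10, 11, 12, 13}
⟦which held 4⟧ = {x : ⟨x, 4⟩ ∈ ⟦held⟧} = {1, 2, 3, 4, 8, 9, 10, 11, 13, 14}
⟦ring⟧ = {1, 2, 3, 4, 5, 6, 7, 10, 11, 12, 14}
… ∩ ⟦above 4⟧ = {1, 2, 3, 4, 5, 6, 7, 10, 11, 12, 14} ∩ {1, 4, 5, 7, 10, 11, 12, 13} = {1, 4, 5, 7, 10, 11, 12}
… ∩ ⟦which held 4⟧ = {1, 4, 5, 7, 10, 11, 12} ∩ {1, 2, 3, 4, 8, 9, 10, 11, 13, 14} = {1, 4, 10, 11}
… ∩ ⟦cold⟧ = {1, 4, 10, 11} ∩ {2, 4, 6, 9, 10, 11, 12} = {4, 10, 11}
So ⟦cold ring above 4 which held 4⟧ = {4, 10, 11}.

{4, 10, 11}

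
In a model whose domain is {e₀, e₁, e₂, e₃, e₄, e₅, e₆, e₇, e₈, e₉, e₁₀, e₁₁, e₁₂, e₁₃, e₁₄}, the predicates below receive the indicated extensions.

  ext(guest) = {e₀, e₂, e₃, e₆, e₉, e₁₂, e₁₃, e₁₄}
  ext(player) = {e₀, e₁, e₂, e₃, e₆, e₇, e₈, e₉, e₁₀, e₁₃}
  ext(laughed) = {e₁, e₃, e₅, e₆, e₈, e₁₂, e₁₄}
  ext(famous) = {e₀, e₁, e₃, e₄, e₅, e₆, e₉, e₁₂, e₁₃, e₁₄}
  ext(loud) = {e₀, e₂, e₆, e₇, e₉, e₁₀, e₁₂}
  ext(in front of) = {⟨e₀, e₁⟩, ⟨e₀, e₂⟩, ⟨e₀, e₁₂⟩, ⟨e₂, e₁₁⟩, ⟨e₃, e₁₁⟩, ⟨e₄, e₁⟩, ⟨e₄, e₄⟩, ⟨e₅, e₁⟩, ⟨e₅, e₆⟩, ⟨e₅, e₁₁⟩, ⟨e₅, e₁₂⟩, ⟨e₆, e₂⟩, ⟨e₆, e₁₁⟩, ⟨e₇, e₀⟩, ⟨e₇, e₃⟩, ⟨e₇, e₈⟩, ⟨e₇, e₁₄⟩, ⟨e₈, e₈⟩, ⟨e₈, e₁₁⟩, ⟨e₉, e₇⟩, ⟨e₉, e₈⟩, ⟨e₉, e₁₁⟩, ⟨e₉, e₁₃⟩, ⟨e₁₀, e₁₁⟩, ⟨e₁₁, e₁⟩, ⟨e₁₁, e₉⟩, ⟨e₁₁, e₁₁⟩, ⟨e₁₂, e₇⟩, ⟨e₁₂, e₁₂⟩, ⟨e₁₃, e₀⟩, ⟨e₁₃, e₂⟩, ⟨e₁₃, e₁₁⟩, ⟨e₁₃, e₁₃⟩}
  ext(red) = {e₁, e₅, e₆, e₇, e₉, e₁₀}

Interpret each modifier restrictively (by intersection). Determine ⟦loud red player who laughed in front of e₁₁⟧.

{e₆}

⟦who laughed⟧ = ⟦laughed⟧ = {e₁, e₃, e₅, e₆, e₈, e₁₂, e₁₄}
⟦in front of e₁₁⟧ = {x : ⟨x, e₁₁⟩ ∈ ⟦in front of⟧} = {e₂, e₃, e₅, e₆, e₈, e₉, e₁₀, e₁₁, e₁₃}
⟦player⟧ = {e₀, e₁, e₂, e₃, e₆, e₇, e₈, e₉, e₁₀, e₁₃}
… ∩ ⟦who laughed⟧ = {e₀, e₁, e₂, e₃, e₆, e₇, e₈, e₉, e₁₀, e₁₃} ∩ {e₁, e₃, e₅, e₆, e₈, e₁₂, e₁₄} = {e₁, e₃, e₆, e₈}
… ∩ ⟦in front of e₁₁⟧ = {e₁, e₃, e₆, e₈} ∩ {e₂, e₃, e₅, e₆, e₈, e₉, e₁₀, e₁₁, e₁₃} = {e₃, e₆, e₈}
… ∩ ⟦loud⟧ = {e₃, e₆, e₈} ∩ {e₀, e₂, e₆, e₇, e₉, e₁₀, e₁₂} = {e₆}
… ∩ ⟦red⟧ = {e₆} ∩ {e₁, e₅, e₆, e₇, e₉, e₁₀} = {e₆}
So ⟦loud red player who laughed in front of e₁₁⟧ = {e₆}.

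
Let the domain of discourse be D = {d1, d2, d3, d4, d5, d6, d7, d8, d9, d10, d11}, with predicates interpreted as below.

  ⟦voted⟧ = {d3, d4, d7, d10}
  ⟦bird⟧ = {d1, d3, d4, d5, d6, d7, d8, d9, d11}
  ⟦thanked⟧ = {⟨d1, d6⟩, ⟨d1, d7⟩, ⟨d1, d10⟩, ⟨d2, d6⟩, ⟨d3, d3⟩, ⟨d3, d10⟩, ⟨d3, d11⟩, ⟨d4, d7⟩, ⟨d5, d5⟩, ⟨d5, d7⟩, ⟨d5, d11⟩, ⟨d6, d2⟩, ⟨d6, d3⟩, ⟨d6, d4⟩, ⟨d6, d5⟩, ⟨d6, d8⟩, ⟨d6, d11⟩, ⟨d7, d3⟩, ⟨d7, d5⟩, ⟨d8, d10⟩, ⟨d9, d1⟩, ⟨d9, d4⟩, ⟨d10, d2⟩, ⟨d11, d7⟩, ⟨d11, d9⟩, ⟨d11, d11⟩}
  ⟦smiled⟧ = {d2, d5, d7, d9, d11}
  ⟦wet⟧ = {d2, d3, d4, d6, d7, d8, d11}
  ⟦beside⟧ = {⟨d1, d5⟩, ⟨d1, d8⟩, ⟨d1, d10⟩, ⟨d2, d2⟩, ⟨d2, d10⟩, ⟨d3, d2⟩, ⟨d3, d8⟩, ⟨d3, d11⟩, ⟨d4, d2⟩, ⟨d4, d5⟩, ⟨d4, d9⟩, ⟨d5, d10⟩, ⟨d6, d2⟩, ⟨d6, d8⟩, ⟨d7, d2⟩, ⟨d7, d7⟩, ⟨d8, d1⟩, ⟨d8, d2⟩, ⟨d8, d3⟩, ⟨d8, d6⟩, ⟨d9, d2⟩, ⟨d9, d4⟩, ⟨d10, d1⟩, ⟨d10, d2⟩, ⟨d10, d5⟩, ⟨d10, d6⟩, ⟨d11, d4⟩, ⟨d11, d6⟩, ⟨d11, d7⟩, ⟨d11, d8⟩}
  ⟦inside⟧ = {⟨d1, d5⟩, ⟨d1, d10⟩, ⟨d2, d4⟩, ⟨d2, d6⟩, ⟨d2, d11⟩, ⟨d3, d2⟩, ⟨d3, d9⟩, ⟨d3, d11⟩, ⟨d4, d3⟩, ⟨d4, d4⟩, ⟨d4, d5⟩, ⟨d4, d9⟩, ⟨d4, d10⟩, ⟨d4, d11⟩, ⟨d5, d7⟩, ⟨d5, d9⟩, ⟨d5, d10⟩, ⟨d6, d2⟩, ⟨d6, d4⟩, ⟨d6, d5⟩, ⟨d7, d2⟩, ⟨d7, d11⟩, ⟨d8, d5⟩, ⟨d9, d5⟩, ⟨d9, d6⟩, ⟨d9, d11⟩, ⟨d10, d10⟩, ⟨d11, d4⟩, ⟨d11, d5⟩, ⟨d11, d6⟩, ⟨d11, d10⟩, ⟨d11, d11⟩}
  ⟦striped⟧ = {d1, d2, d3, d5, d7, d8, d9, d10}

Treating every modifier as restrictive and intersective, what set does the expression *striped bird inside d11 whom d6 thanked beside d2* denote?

{d3}

⟦inside d11⟧ = {x : ⟨x, d11⟩ ∈ ⟦inside⟧} = {d2, d3, d4, d7, d9, d11}
⟦whom d6 thanked⟧ = {x : ⟨d6, x⟩ ∈ ⟦thanked⟧} = {d2, d3, d4, d5, d8, d11}
⟦beside d2⟧ = {x : ⟨x, d2⟩ ∈ ⟦beside⟧} = {d2, d3, d4, d6, d7, d8, d9, d10}
⟦bird⟧ = {d1, d3, d4, d5, d6, d7, d8, d9, d11}
… ∩ ⟦inside d11⟧ = {d1, d3, d4, d5, d6, d7, d8, d9, d11} ∩ {d2, d3, d4, d7, d9, d11} = {d3, d4, d7, d9, d11}
… ∩ ⟦whom d6 thanked⟧ = {d3, d4, d7, d9, d11} ∩ {d2, d3, d4, d5, d8, d11} = {d3, d4, d11}
… ∩ ⟦beside d2⟧ = {d3, d4, d11} ∩ {d2, d3, d4, d6, d7, d8, d9, d10} = {d3, d4}
… ∩ ⟦striped⟧ = {d3, d4} ∩ {d1, d2, d3, d5, d7, d8, d9, d10} = {d3}
So ⟦striped bird inside d11 whom d6 thanked beside d2⟧ = {d3}.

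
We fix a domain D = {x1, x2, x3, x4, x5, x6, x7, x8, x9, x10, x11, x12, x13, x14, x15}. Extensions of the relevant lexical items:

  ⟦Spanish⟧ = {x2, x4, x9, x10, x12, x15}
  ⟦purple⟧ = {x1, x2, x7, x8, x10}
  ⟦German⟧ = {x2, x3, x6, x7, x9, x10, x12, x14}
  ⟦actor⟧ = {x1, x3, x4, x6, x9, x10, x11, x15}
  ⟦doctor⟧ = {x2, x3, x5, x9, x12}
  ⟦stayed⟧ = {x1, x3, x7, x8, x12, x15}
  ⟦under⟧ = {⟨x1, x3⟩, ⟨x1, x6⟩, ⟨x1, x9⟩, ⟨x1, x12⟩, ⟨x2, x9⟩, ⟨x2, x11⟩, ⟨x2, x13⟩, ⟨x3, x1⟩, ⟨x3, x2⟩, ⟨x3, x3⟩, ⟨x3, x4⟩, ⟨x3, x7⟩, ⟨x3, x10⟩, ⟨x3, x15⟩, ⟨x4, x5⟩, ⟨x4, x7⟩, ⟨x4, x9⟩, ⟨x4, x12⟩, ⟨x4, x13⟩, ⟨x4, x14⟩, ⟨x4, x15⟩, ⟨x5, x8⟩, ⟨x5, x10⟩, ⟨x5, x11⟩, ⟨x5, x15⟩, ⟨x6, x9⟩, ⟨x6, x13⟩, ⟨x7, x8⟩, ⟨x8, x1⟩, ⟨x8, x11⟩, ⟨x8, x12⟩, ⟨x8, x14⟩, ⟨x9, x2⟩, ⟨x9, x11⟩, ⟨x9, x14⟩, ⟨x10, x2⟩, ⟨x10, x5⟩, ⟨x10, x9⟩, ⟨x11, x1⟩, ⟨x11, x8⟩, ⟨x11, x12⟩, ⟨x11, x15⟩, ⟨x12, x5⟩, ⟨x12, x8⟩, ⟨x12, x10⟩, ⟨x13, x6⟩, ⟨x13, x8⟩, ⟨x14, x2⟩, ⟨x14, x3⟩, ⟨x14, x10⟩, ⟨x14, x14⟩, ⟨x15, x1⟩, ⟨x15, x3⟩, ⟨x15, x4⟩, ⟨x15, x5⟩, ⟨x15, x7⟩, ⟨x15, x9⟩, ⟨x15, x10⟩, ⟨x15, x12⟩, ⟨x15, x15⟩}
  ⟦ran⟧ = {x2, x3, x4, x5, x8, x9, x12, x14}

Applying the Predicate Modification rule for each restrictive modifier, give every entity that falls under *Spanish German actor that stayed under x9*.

⟦that stayed⟧ = ⟦stayed⟧ = {x1, x3, x7, x8, x12, x15}
⟦under x9⟧ = {x : ⟨x, x9⟩ ∈ ⟦under⟧} = {x1, x2, x4, x6, x10, x15}
⟦actor⟧ = {x1, x3, x4, x6, x9, x10, x11, x15}
… ∩ ⟦that stayed⟧ = {x1, x3, x4, x6, x9, x10, x11, x15} ∩ {x1, x3, x7, x8, x12, x15} = {x1, x3, x15}
… ∩ ⟦under x9⟧ = {x1, x3, x15} ∩ {x1, x2, x4, x6, x10, x15} = {x1, x15}
… ∩ ⟦Spanish⟧ = {x1, x15} ∩ {x2, x4, x9, x10, x12, x15} = {x15}
… ∩ ⟦German⟧ = {x15} ∩ {x2, x3, x6, x7, x9, x10, x12, x14} = ∅
So ⟦Spanish German actor that stayed under x9⟧ = {}.

{}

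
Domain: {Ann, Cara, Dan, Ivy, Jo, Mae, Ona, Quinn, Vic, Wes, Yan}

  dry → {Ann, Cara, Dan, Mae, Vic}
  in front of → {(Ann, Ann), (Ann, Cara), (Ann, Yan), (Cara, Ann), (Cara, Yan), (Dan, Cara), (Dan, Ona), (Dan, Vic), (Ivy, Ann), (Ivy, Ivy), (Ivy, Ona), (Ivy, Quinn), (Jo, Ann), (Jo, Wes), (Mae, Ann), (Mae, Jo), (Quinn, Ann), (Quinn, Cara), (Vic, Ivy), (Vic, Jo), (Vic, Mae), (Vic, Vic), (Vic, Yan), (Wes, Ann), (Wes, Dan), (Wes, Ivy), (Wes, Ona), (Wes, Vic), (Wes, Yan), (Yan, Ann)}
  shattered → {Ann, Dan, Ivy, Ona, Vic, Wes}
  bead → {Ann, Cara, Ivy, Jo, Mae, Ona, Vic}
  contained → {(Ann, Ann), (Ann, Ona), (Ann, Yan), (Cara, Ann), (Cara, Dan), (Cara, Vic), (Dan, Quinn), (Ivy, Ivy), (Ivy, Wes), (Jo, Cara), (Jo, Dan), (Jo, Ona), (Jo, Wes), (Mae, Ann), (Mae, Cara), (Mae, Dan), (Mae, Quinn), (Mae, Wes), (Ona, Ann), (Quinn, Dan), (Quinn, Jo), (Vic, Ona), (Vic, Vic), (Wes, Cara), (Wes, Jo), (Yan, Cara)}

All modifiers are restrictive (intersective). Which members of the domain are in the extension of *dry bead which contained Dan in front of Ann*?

⟦which contained Dan⟧ = {x : ⟨x, Dan⟩ ∈ ⟦contained⟧} = {Cara, Jo, Mae, Quinn}
⟦in front of Ann⟧ = {x : ⟨x, Ann⟩ ∈ ⟦in front of⟧} = {Ann, Cara, Ivy, Jo, Mae, Quinn, Wes, Yan}
⟦bead⟧ = {Ann, Cara, Ivy, Jo, Mae, Ona, Vic}
… ∩ ⟦which contained Dan⟧ = {Ann, Cara, Ivy, Jo, Mae, Ona, Vic} ∩ {Cara, Jo, Mae, Quinn} = {Cara, Jo, Mae}
… ∩ ⟦in front of Ann⟧ = {Cara, Jo, Mae} ∩ {Ann, Cara, Ivy, Jo, Mae, Quinn, Wes, Yan} = {Cara, Jo, Mae}
… ∩ ⟦dry⟧ = {Cara, Jo, Mae} ∩ {Ann, Cara, Dan, Mae, Vic} = {Cara, Mae}
So ⟦dry bead which contained Dan in front of Ann⟧ = {Cara, Mae}.

{Cara, Mae}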